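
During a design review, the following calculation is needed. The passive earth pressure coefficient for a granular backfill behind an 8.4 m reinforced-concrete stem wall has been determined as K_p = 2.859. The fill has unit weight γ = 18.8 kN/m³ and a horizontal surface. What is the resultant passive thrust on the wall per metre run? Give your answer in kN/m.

1900 kN/m

P = ½ K_p γ H² = 0.5 × 2.859 × 18.8 × 8.4² = 1896 kN/m.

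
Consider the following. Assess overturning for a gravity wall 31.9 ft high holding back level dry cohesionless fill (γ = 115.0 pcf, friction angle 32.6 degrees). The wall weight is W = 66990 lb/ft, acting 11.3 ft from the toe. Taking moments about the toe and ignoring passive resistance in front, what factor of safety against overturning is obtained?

4.06

K_a = tan²(45° − 32.6°/2) = 0.2997.
P_a = ½K_aγH² = 0.5×0.2997×115.0×31.9² = 17540 lb/ft, acting at H/3 = 10.63 ft above the base.
Overturning moment M_o = P_a × H/3 = 17540 × 10.63 = 186500.
Resisting moment M_r = W × 11.3 = 66990 × 11.3 = 757000.
FS_overturning = M_r/M_o = 757000/186500 = 4.059.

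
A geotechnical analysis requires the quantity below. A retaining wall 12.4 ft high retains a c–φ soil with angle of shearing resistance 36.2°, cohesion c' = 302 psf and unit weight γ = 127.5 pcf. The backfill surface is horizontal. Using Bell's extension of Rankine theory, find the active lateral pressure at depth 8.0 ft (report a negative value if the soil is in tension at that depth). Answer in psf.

K_a = (1 − sin φ)/(1 + sin φ) = 0.2574.
σ_a = K_a γ z − 2c√K_a = 0.2574×127.5×8.0 − 2×302×0.5073 = -43.90 psf.

-43.9 psf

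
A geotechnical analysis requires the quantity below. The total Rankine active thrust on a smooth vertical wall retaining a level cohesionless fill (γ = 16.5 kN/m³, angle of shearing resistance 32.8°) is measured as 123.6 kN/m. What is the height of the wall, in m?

K_a = 0.2973. P_a = ½ K_a γ H² ⇒ H = √(2P_a/(K_a γ)).
H = √(2×123.6/(0.2973×16.5)) = 7.099 m.

7.10 m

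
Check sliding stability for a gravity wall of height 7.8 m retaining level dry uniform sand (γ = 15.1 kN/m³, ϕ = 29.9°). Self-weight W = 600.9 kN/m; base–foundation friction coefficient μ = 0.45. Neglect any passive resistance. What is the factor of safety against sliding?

1.76

K_a = tan²(45° − 29.9°/2) = 0.3347.
P_a = ½K_aγH² = 0.5×0.3347×15.1×7.8² = 153.7 kN/m, acting at H/3 = 2.600 m above the base.
FS_sliding = μW / P_a = 0.45×600.9 / 153.7 = 1.759.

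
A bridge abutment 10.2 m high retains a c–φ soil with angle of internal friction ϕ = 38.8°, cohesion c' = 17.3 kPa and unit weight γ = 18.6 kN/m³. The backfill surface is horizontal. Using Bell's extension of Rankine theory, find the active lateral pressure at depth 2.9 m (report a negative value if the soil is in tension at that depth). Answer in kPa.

-4.20 kPa

K_a = (1 − sin φ)/(1 + sin φ) = 0.2296.
σ_a = K_a γ z − 2c√K_a = 0.2296×18.6×2.9 − 2×17.3×0.4791 = -4.195 kPa.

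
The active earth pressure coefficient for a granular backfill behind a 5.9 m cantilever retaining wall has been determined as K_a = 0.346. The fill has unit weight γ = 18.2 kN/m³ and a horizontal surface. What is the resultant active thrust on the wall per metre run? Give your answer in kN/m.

110 kN/m

P = ½ K_a γ H² = 0.5 × 0.346 × 18.2 × 5.9² = 109.6 kN/m.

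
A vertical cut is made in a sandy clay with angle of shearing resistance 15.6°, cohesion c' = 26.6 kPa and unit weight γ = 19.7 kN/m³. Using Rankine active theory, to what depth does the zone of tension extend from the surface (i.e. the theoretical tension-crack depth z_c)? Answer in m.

K_a = tan²(45° − 15.6°/2) = 0.5761; √K_a = 0.7590.
The active pressure is zero where K_a γ z = 2c√K_a, so z_c = 2c/(γ√K_a) = 2×26.6/(19.7×0.7590) = 3.558 m.

3.56 m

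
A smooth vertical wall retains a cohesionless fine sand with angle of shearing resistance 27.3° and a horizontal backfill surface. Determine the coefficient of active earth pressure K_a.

K_a = (1 − sin φ)/(1 + sin φ) = (1 − sin 27.3°)/(1 + sin 27.3°) = 0.3711.

0.371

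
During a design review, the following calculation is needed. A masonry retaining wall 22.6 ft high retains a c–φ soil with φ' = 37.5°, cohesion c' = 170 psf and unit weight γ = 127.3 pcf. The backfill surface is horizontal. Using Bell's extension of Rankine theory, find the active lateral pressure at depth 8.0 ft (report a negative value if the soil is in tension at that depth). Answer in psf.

K_a = (1 − sin φ)/(1 + sin φ) = 0.2432.
σ_a = K_a γ z − 2c√K_a = 0.2432×127.3×8.0 − 2×170×0.4931 = 80.00 psf.

80.0 psf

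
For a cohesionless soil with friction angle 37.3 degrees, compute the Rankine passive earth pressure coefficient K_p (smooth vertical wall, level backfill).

4.08

K_p = (1 + sin φ)/(1 − sin φ) = tan²(45° + 37.3°/2) = 4.076.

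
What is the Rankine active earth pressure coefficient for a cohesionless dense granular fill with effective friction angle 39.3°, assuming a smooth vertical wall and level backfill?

0.224

K_a = tan²(45° − φ/2) = tan²(25.35°) = 0.2245.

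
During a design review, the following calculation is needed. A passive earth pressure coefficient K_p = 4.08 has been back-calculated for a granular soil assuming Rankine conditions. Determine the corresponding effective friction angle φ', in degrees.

37.3°

K_p = (1+sin φ)/(1−sin φ) ⇒ sin φ = (K_p − 1)/(K_p + 1) = 0.6063.
φ = arcsin(0.6063) = 37.32°.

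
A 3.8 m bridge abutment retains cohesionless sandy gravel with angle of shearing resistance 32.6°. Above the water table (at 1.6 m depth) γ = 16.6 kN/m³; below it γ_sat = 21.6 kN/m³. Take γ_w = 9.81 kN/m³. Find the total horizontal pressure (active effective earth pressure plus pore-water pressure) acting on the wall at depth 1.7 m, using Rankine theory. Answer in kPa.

9.30 kPa

K_a = (1 − sin φ)/(1 + sin φ) = 0.2997.
γ' = 21.6 − 9.81 = 11.79 kN/m³.
Effective vertical stress at 1.7 m: σ'_v = 16.6×1.6 + 11.79×0.1000 = 27.74 kPa.
σ'_h = K_a σ'_v = 0.2997 × 27.74 = 8.314 kPa; u = γ_w × 0.1000 = 0.9810 kPa.
Total σ_h = 8.314 + 0.9810 = 9.295 kPa.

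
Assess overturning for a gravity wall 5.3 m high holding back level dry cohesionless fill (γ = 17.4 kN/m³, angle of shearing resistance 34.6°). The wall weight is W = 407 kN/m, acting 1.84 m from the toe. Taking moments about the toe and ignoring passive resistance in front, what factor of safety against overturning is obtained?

K_a = tan²(45° − 34.6°/2) = 0.2756.
P_a = ½K_aγH² = 0.5×0.2756×17.4×5.3² = 67.36 kN/m, acting at H/3 = 1.767 m above the base.
Overturning moment M_o = P_a × H/3 = 67.36 × 1.767 = 119.0.
Resisting moment M_r = W × 1.84 = 407 × 1.84 = 748.9.
FS_overturning = M_r/M_o = 748.9/119.0 = 6.293.

6.29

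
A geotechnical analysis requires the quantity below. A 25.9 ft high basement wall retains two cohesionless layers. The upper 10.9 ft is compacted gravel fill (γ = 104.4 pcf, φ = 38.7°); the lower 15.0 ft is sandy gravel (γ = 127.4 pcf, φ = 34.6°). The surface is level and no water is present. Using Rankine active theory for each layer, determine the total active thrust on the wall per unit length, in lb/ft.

K_a1 = tan²(45°−38.7°/2) = 0.2306; K_a2 = tan²(45°−34.6°/2) = 0.2756.
Layer 1: σ at base = K_a1 γ₁ h₁ = 262.4 psf; P₁ = ½×262.4×10.9 = 1430.
Layer 2: σ_v at top = γ₁h₁ = 1138; σ_h top = K_a2×1138 = 313.7; σ_h base = K_a2×(1138+127.4×15.0) = 840.4.
P₂ = ½(313.7+840.4)×15.0 = 8656. Total P_a = 1430+8656 = 10090 lb/ft.

10100 lb/ft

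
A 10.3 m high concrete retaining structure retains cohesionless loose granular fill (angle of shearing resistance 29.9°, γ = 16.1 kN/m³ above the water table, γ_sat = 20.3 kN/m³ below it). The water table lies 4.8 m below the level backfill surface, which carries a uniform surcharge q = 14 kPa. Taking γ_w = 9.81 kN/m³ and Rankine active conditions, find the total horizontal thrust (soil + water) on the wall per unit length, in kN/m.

K_a = tan²(45° − φ/2) = 0.3347.
γ' = 20.3 − 9.81 = 10.49 kN/m³. h₂ = H − d_w = 5.5 m.
σ'_h: at surface K_a·q = 4.686; at WT K_a(q+γd_w) = 30.55; at base K_a(q+γd_w+γ'h₂) = 49.86 kPa.
P₁ = ½(4.686+30.55)×4.8 = 84.56; P₂ = ½(30.55+49.86)×5.5 = 221.1; P_w = ½γ_w h₂² = 148.4.
Total = 84.56+221.1+148.4 = 454.1 kN/m.

454 kN/m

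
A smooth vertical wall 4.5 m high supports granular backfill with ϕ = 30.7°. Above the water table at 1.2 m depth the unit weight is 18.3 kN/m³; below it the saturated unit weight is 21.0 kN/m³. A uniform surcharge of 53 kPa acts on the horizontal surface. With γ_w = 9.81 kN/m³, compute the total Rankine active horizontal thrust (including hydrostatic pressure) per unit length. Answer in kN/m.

178 kN/m

K_a = tan²(45° − φ/2) = 0.3240.
γ' = 21.0 − 9.81 = 11.19 kN/m³. h₂ = H − d_w = 3.3 m.
σ'_h: at surface K_a·q = 17.17; at WT K_a(q+γd_w) = 24.29; at base K_a(q+γd_w+γ'h₂) = 36.25 kPa.
P₁ = ½(17.17+24.29)×1.2 = 24.88; P₂ = ½(24.29+36.25)×3.3 = 99.90; P_w = ½γ_w h₂² = 53.42.
Total = 24.88+99.90+53.42 = 178.2 kN/m.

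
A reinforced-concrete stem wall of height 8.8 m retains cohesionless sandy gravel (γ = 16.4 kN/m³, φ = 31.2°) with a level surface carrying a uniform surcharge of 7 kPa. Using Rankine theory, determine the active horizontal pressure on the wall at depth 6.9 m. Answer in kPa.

K_a = (1 − sin φ)/(1 + sin φ) = 0.3175.
σ_v = γz + q = 16.4 × 6.9 + 7 = 120.2 kPa.
σ_h = K_a σ_v = 0.3175 × 120.2 = 38.15 kPa.

38.2 kPa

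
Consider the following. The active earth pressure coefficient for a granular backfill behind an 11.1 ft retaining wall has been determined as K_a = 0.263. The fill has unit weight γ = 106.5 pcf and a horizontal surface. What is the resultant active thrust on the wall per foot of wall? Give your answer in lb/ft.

1730 lb/ft

P = ½ K_a γ H² = 0.5 × 0.263 × 106.5 × 11.1² = 1726 lb/ft.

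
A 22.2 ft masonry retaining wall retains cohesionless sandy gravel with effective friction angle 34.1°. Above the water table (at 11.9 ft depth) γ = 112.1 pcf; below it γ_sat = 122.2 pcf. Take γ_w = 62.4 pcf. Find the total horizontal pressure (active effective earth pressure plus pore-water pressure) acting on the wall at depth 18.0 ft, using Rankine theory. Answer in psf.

859 psf

K_a = (1 − sin φ)/(1 + sin φ) = 0.2815.
γ' = 122.2 − 62.4 = 59.80 pcf.
Effective vertical stress at 18.0 ft: σ'_v = 112.1×11.9 + 59.80×6.10 = 1699 psf.
σ'_h = K_a σ'_v = 0.2815 × 1699 = 478.2 psf; u = γ_w × 6.10 = 380.6 psf.
Total σ_h = 478.2 + 380.6 = 858.9 psf.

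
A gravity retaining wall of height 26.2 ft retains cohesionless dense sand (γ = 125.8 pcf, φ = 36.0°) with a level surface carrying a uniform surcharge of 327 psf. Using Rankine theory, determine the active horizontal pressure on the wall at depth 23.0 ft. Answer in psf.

K_a = (1 − sin φ)/(1 + sin φ) = 0.2596.
σ_v = γz + q = 125.8 × 23.0 + 327 = 3220 psf.
σ_h = K_a σ_v = 0.2596 × 3220 = 836.1 psf.

836 psf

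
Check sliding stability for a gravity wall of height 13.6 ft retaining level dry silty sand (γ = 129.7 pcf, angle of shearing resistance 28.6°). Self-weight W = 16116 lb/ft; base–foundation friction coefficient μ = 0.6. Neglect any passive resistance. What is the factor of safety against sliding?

2.29

K_a = tan²(45° − 28.6°/2) = 0.3525.
P_a = ½K_aγH² = 0.5×0.3525×129.7×13.6² = 4229 lb/ft, acting at H/3 = 4.533 ft above the base.
FS_sliding = μW / P_a = 0.6×16116 / 4229 = 2.287.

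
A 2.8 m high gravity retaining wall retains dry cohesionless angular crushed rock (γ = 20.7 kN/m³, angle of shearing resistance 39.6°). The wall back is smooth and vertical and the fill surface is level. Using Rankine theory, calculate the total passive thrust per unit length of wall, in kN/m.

K_p = tan²(45° + φ/2) = 4.516.
P_p = ½ K_p γ H² = 0.5 × 4.516 × 20.7 × 2.8² = 366.5 kN/m.

366 kN/m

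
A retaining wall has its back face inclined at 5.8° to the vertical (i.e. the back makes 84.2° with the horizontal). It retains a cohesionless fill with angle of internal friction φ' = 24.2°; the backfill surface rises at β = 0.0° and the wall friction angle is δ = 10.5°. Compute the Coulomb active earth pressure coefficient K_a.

K_a = sin²(α+φ) / [sin²α · sin(α−δ) · (1 + √{sin(φ+δ)sin(φ−β) / (sin(α−δ)sin(α+β))})²].
With α = 84.2°, φ = 24.2°, δ = 10.5°, β = 0.0°: K_a = 0.4244.

0.424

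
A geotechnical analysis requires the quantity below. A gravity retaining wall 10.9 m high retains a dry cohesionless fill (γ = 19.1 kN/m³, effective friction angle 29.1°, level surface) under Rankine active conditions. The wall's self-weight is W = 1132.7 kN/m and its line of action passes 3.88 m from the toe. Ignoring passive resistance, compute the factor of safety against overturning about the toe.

K_a = tan²(45° − 29.1°/2) = 0.3456.
P_a = ½K_aγH² = 0.5×0.3456×19.1×10.9² = 392.1 kN/m, acting at H/3 = 3.633 m above the base.
Overturning moment M_o = P_a × H/3 = 392.1 × 3.633 = 1425.
Resisting moment M_r = W × 3.88 = 1132.7 × 3.88 = 4395.
FS_overturning = M_r/M_o = 4395/1425 = 3.085.

3.08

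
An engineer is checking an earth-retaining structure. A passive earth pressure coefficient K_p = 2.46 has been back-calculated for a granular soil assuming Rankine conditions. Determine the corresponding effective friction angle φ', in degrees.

25.0°

K_p = (1+sin φ)/(1−sin φ) ⇒ sin φ = (K_p − 1)/(K_p + 1) = 0.4220.
φ = arcsin(0.4220) = 24.96°.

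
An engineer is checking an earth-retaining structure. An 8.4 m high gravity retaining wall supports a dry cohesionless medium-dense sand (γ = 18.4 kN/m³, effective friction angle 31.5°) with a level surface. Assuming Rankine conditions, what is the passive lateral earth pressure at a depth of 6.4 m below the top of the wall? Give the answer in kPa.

K_p = (1 + sin φ)/(1 − sin φ) = 3.188.
σ_h = K_p γ z = 3.188 × 18.4 × 6.4 = 375.5 kPa.

375 kPa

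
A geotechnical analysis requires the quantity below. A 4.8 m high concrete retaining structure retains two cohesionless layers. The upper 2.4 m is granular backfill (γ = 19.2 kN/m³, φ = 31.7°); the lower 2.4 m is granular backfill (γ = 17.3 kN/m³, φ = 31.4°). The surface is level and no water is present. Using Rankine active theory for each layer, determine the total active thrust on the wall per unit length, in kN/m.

K_a1 = tan²(45°−31.7°/2) = 0.3111; K_a2 = tan²(45°−31.4°/2) = 0.3149.
Layer 1: σ at base = K_a1 γ₁ h₁ = 14.33 kPa; P₁ = ½×14.33×2.4 = 17.20.
Layer 2: σ_v at top = γ₁h₁ = 46.08; σ_h top = K_a2×46.08 = 14.51; σ_h base = K_a2×(46.08+17.3×2.4) = 27.59.
P₂ = ½(14.51+27.59)×2.4 = 50.52. Total P_a = 17.20+50.52 = 67.72 kN/m.

67.7 kN/m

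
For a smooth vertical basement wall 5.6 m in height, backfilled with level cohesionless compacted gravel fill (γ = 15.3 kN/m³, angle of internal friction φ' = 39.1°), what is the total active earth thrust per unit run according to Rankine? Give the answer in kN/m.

54.3 kN/m

K_a = tan²(45° − φ/2) = 0.2265.
P_a = ½ K_a γ H² = 0.5 × 0.2265 × 15.3 × 5.6² = 54.33 kN/m.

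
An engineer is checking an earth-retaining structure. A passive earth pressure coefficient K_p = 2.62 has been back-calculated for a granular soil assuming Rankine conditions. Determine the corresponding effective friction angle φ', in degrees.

26.6°

K_p = (1+sin φ)/(1−sin φ) ⇒ sin φ = (K_p − 1)/(K_p + 1) = 0.4475.
φ = arcsin(0.4475) = 26.58°.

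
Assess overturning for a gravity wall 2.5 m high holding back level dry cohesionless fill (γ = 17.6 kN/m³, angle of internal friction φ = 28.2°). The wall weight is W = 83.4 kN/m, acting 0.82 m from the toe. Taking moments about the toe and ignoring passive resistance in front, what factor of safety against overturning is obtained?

4.17

K_a = tan²(45° − 28.2°/2) = 0.3582.
P_a = ½K_aγH² = 0.5×0.3582×17.6×2.5² = 19.70 kN/m, acting at H/3 = 0.8333 m above the base.
Overturning moment M_o = P_a × H/3 = 19.70 × 0.8333 = 16.42.
Resisting moment M_r = W × 0.82 = 83.4 × 0.82 = 68.39.
FS_overturning = M_r/M_o = 68.39/16.42 = 4.166.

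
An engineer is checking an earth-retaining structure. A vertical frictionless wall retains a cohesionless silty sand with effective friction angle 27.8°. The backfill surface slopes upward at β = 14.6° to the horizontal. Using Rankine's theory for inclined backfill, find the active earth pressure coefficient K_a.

0.409

K_a = cos β · (cos β − √(cos²β − cos²φ)) / (cos β + √(cos²β − cos²φ)).
cos β = 0.9677, cos φ = 0.8846, √(cos²β − cos²φ) = 0.3924.
K_a = 0.9677 × (0.9677 − 0.3924)/(0.9677 + 0.3924) = 0.4093.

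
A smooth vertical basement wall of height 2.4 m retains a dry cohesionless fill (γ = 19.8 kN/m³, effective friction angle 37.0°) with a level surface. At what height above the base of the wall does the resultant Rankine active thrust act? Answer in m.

0.800 m

K_a = 0.2486.
The pressure distribution is triangular, so the resultant acts at H/3 above the base = 2.4/3 = 0.8000 m.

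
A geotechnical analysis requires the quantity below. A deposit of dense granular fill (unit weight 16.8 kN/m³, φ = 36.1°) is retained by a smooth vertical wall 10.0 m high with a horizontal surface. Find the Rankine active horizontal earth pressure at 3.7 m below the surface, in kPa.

K_a = (1 − sin φ)/(1 + sin φ) = 0.2585.
σ_h = K_a γ z = 0.2585 × 16.8 × 3.7 = 16.07 kPa.

16.1 kPa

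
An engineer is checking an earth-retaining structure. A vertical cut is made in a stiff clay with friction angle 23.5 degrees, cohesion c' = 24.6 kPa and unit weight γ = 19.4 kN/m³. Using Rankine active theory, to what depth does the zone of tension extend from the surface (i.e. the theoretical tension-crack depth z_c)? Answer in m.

K_a = tan²(45° − 23.5°/2) = 0.4298; √K_a = 0.6556.
The active pressure is zero where K_a γ z = 2c√K_a, so z_c = 2c/(γ√K_a) = 2×24.6/(19.4×0.6556) = 3.868 m.

3.87 m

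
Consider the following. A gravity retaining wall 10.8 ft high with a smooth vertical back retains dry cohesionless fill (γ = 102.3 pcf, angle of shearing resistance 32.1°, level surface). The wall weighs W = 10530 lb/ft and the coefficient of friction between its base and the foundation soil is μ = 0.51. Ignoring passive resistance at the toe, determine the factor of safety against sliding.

2.94

K_a = tan²(45° − 32.1°/2) = 0.3060.
P_a = ½K_aγH² = 0.5×0.3060×102.3×10.8² = 1826 lb/ft, acting at H/3 = 3.600 ft above the base.
FS_sliding = μW / P_a = 0.51×10530 / 1826 = 2.942.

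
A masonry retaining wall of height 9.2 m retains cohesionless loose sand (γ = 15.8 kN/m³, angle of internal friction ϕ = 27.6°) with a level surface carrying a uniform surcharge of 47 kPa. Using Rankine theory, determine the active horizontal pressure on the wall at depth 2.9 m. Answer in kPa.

K_a = (1 − sin φ)/(1 + sin φ) = 0.3668.
σ_v = γz + q = 15.8 × 2.9 + 47 = 92.82 kPa.
σ_h = K_a σ_v = 0.3668 × 92.82 = 34.04 kPa.

34.0 kPa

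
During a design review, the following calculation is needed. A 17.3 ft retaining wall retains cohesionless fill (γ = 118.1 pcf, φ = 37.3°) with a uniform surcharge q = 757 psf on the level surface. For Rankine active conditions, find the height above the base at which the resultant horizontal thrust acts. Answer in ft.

6.99 ft

K_a = 0.2453.
Triangular part P₁ = ½K_aγH² = 4336 at H/3 = 5.767 ft; rectangular part P₂ = K_a q H = 3213 at H/2 = 8.650 ft.
ȳ = (P₁·5.767 + P₂·8.650)/(P₁+P₂) = 6.994 ft.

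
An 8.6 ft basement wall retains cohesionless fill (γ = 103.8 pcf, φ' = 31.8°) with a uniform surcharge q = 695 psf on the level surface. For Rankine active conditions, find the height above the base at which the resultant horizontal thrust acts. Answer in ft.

3.74 ft

K_a = 0.3098.
Triangular part P₁ = ½K_aγH² = 1189 at H/3 = 2.867 ft; rectangular part P₂ = K_a q H = 1852 at H/2 = 4.300 ft.
ȳ = (P₁·2.867 + P₂·4.300)/(P₁+P₂) = 3.739 ft.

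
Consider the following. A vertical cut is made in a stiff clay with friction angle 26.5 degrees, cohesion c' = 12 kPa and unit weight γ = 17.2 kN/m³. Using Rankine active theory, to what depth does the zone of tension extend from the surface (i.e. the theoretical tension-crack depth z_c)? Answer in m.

K_a = tan²(45° − 26.5°/2) = 0.3829; √K_a = 0.6188.
The active pressure is zero where K_a γ z = 2c√K_a, so z_c = 2c/(γ√K_a) = 2×12/(17.2×0.6188) = 2.255 m.

2.25 m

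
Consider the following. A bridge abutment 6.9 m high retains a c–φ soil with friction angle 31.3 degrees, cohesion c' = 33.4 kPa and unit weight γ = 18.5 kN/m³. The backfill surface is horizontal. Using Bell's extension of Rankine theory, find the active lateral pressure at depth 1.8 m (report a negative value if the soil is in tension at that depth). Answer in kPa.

K_a = (1 − sin φ)/(1 + sin φ) = 0.3162.
σ_a = K_a γ z − 2c√K_a = 0.3162×18.5×1.8 − 2×33.4×0.5623 = -27.03 kPa.

-27.0 kPa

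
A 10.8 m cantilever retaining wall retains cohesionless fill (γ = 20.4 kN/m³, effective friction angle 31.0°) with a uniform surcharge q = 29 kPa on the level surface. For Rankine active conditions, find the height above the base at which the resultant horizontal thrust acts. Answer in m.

3.98 m

K_a = 0.3201.
Triangular part P₁ = ½K_aγH² = 380.8 at H/3 = 3.600 m; rectangular part P₂ = K_a q H = 100.3 at H/2 = 5.400 m.
ȳ = (P₁·3.600 + P₂·5.400)/(P₁+P₂) = 3.975 m.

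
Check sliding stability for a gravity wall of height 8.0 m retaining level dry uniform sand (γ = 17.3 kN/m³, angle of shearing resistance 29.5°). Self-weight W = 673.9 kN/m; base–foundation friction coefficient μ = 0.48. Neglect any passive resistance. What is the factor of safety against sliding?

1.72

K_a = tan²(45° − 29.5°/2) = 0.3401.
P_a = ½K_aγH² = 0.5×0.3401×17.3×8.0² = 188.3 kN/m, acting at H/3 = 2.667 m above the base.
FS_sliding = μW / P_a = 0.48×673.9 / 188.3 = 1.718.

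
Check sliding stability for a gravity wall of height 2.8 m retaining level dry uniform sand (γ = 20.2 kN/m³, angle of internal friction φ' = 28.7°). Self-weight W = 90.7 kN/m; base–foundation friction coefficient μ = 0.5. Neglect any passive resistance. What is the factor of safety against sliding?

1.63

K_a = tan²(45° − 28.7°/2) = 0.3511.
P_a = ½K_aγH² = 0.5×0.3511×20.2×2.8² = 27.81 kN/m, acting at H/3 = 0.9333 m above the base.
FS_sliding = μW / P_a = 0.5×90.7 / 27.81 = 1.631.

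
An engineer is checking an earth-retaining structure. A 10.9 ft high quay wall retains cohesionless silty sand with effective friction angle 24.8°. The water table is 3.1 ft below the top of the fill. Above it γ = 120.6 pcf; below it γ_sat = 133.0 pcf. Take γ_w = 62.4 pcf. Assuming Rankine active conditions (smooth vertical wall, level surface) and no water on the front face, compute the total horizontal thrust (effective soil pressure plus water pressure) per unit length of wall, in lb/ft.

K_a = tan²(45° − φ/2) = 0.4090.
γ' = 133.0 − 62.4 = 70.60 pcf. Depth below WT = 7.8 ft.
σ'_h at WT = K_a γ d_w = 152.9 psf; at base = 152.9 + K_a γ' × 7.8 = 378.1 psf.
P₁ (0–3.1 ft) = ½×152.9×3.1 = 237.0. P₂ (3.1–10.9 ft) = ½(152.9+378.1)×7.8 = 2071.
P_w = ½ γ_w h₂² = 0.5×62.4×7.8² = 1898. Total = 237.0+2071+1898 = 4206 lb/ft.

4210 lb/ft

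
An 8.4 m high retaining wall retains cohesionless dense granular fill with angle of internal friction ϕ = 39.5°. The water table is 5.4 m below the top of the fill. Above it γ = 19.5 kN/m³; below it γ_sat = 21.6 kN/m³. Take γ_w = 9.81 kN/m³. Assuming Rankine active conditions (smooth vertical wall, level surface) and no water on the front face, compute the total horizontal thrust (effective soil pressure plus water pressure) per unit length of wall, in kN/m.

K_a = tan²(45° − φ/2) = 0.2224.
γ' = 21.6 − 9.81 = 11.79 kN/m³. Depth below WT = 3.0 m.
σ'_h at WT = K_a γ d_w = 23.42 kPa; at base = 23.42 + K_a γ' × 3.0 = 31.29 kPa.
P₁ (0–5.4 m) = ½×23.42×5.4 = 63.24. P₂ (5.4–8.4 m) = ½(23.42+31.29)×3.0 = 82.07.
P_w = ½ γ_w h₂² = 0.5×9.81×3.0² = 44.14. Total = 63.24+82.07+44.14 = 189.5 kN/m.

189 kN/m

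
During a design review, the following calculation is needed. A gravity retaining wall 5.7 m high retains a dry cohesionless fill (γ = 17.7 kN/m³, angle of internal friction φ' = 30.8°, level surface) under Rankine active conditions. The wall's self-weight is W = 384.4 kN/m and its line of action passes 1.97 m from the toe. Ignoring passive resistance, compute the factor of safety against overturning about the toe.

K_a = tan²(45° − 30.8°/2) = 0.3227.
P_a = ½K_aγH² = 0.5×0.3227×17.7×5.7² = 92.79 kN/m, acting at H/3 = 1.900 m above the base.
Overturning moment M_o = P_a × H/3 = 92.79 × 1.900 = 176.3.
Resisting moment M_r = W × 1.97 = 384.4 × 1.97 = 757.3.
FS_overturning = M_r/M_o = 757.3/176.3 = 4.295.

4.30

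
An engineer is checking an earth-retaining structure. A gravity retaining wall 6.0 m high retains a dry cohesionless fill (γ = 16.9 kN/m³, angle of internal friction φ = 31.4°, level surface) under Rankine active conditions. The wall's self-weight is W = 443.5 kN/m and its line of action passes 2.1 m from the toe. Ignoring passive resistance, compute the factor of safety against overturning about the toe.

K_a = tan²(45° − 31.4°/2) = 0.3149.
P_a = ½K_aγH² = 0.5×0.3149×16.9×6.0² = 95.80 kN/m, acting at H/3 = 2.000 m above the base.
Overturning moment M_o = P_a × H/3 = 95.80 × 2.000 = 191.6.
Resisting moment M_r = W × 2.1 = 443.5 × 2.1 = 931.4.
FS_overturning = M_r/M_o = 931.4/191.6 = 4.861.

4.86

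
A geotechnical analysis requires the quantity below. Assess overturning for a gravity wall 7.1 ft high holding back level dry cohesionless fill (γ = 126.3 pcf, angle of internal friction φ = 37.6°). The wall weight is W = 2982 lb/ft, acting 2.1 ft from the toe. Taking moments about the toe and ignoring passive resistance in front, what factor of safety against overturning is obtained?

3.43

K_a = tan²(45° − 37.6°/2) = 0.2421.
P_a = ½K_aγH² = 0.5×0.2421×126.3×7.1² = 770.8 lb/ft, acting at H/3 = 2.367 ft above the base.
Overturning moment M_o = P_a × H/3 = 770.8 × 2.367 = 1824.
Resisting moment M_r = W × 2.1 = 2982 × 2.1 = 6262.
FS_overturning = M_r/M_o = 6262/1824 = 3.433.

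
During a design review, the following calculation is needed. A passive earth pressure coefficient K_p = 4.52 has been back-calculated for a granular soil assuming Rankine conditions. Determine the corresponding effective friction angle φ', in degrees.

K_p = (1+sin φ)/(1−sin φ) ⇒ sin φ = (K_p − 1)/(K_p + 1) = 0.6377.
φ = arcsin(0.6377) = 39.62°.

39.6°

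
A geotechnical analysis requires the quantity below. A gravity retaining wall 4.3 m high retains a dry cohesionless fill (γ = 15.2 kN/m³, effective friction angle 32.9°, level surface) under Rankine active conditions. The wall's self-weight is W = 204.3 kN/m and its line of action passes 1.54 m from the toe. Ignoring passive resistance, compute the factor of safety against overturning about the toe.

5.28

K_a = tan²(45° − 32.9°/2) = 0.2960.
P_a = ½K_aγH² = 0.5×0.2960×15.2×4.3² = 41.60 kN/m, acting at H/3 = 1.433 m above the base.
Overturning moment M_o = P_a × H/3 = 41.60 × 1.433 = 59.63.
Resisting moment M_r = W × 1.54 = 204.3 × 1.54 = 314.6.
FS_overturning = M_r/M_o = 314.6/59.63 = 5.277.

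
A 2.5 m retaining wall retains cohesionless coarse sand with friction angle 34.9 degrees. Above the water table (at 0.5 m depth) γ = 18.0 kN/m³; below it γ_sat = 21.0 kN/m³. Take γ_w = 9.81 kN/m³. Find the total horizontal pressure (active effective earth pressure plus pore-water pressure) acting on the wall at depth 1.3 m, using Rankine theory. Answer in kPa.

12.7 kPa

K_a = (1 − sin φ)/(1 + sin φ) = 0.2721.
γ' = 21.0 − 9.81 = 11.19 kN/m³.
Effective vertical stress at 1.3 m: σ'_v = 18.0×0.5 + 11.19×0.800 = 17.95 kPa.
σ'_h = K_a σ'_v = 0.2721 × 17.95 = 4.886 kPa; u = γ_w × 0.800 = 7.848 kPa.
Total σ_h = 4.886 + 7.848 = 12.73 kPa.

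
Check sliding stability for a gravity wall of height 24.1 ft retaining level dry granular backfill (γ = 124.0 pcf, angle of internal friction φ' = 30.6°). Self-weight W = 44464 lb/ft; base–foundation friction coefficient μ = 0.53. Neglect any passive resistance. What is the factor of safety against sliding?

2.01

K_a = tan²(45° − 30.6°/2) = 0.3253.
P_a = ½K_aγH² = 0.5×0.3253×124.0×24.1² = 11720 lb/ft, acting at H/3 = 8.033 ft above the base.
FS_sliding = μW / P_a = 0.53×44464 / 11720 = 2.011.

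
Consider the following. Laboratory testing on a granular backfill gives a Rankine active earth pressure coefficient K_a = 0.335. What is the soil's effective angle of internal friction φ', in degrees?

K_a = tan²(45° − φ/2) ⇒ 45° − φ/2 = arctan(√0.335) = 30.06°.
φ = 2(45° − 30.06°) = 29.88°.

29.9°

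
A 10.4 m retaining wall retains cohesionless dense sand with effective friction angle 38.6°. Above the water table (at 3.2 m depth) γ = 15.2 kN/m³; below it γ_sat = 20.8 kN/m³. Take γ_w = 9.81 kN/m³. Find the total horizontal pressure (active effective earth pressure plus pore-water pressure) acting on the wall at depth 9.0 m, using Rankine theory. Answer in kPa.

K_a = (1 − sin φ)/(1 + sin φ) = 0.2316.
γ' = 20.8 − 9.81 = 10.99 kN/m³.
Effective vertical stress at 9.0 m: σ'_v = 15.2×3.2 + 10.99×5.80 = 112.4 kPa.
σ'_h = K_a σ'_v = 0.2316 × 112.4 = 26.03 kPa; u = γ_w × 5.80 = 56.90 kPa.
Total σ_h = 26.03 + 56.90 = 82.93 kPa.

82.9 kPa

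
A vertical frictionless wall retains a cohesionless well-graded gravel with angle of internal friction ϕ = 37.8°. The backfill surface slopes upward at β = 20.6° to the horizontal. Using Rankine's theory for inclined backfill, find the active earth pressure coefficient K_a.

K_a = cos β · (cos β − √(cos²β − cos²φ)) / (cos β + √(cos²β − cos²φ)).
cos β = 0.9361, cos φ = 0.7902, √(cos²β − cos²φ) = 0.5019.
K_a = 0.9361 × (0.9361 − 0.5019)/(0.9361 + 0.5019) = 0.2827.

0.283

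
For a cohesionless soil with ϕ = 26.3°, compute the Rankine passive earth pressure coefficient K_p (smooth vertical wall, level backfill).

K_p = (1 + sin φ)/(1 − sin φ) = tan²(45° + 26.3°/2) = 2.591.

2.59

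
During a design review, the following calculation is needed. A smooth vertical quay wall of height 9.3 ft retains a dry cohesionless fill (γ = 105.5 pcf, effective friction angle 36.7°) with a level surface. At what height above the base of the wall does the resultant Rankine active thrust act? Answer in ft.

3.10 ft

K_a = 0.2519.
The pressure distribution is triangular, so the resultant acts at H/3 above the base = 9.3/3 = 3.100 ft.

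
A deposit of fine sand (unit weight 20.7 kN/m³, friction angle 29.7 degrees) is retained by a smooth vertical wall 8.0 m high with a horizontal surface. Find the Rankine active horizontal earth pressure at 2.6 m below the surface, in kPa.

K_a = (1 − sin φ)/(1 + sin φ) = 0.3374.
σ_h = K_a γ z = 0.3374 × 20.7 × 2.6 = 18.16 kPa.

18.2 kPa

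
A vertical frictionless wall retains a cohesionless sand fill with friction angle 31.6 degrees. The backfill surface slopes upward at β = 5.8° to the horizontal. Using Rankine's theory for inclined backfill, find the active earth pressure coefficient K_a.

0.317

K_a = cos β · (cos β − √(cos²β − cos²φ)) / (cos β + √(cos²β − cos²φ)).
cos β = 0.9949, cos φ = 0.8517, √(cos²β − cos²φ) = 0.5141.
K_a = 0.9949 × (0.9949 − 0.5141)/(0.9949 + 0.5141) = 0.3169.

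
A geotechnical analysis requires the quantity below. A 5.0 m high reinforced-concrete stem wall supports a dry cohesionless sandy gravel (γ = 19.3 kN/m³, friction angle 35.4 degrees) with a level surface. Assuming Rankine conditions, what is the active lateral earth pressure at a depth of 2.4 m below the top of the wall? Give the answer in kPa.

12.3 kPa

K_a = (1 − sin φ)/(1 + sin φ) = 0.2664.
σ_h = K_a γ z = 0.2664 × 19.3 × 2.4 = 12.34 kPa.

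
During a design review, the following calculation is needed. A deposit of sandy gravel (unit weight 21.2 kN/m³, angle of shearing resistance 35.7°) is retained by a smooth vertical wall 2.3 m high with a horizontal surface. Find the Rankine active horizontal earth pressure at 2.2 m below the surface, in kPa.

K_a = (1 − sin φ)/(1 + sin φ) = 0.2630.
σ_h = K_a γ z = 0.2630 × 21.2 × 2.2 = 12.27 kPa.

12.3 kPa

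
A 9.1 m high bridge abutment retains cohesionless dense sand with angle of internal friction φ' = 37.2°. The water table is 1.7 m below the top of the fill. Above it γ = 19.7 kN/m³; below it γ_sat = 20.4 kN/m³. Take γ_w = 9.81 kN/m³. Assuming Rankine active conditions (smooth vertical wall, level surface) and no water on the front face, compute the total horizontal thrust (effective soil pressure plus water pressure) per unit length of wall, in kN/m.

K_a = tan²(45° − φ/2) = 0.2464.
γ' = 20.4 − 9.81 = 10.59 kN/m³. Depth below WT = 7.4 m.
σ'_h at WT = K_a γ d_w = 8.253 kPa; at base = 8.253 + K_a γ' × 7.4 = 27.56 kPa.
P₁ (0–1.7 m) = ½×8.253×1.7 = 7.015. P₂ (1.7–9.1 m) = ½(8.253+27.56)×7.4 = 132.5.
P_w = ½ γ_w h₂² = 0.5×9.81×7.4² = 268.6. Total = 7.015+132.5+268.6 = 408.1 kN/m.

408 kN/m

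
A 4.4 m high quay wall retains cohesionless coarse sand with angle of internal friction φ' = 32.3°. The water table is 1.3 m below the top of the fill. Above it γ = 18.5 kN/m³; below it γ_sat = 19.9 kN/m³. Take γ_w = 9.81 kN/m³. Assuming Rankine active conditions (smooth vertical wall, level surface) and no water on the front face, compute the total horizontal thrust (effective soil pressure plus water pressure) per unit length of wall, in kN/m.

K_a = tan²(45° − φ/2) = 0.3035.
γ' = 19.9 − 9.81 = 10.09 kN/m³. Depth below WT = 3.1 m.
σ'_h at WT = K_a γ d_w = 7.299 kPa; at base = 7.299 + K_a γ' × 3.1 = 16.79 kPa.
P₁ (0–1.3 m) = ½×7.299×1.3 = 4.744. P₂ (1.3–4.4 m) = ½(7.299+16.79)×3.1 = 37.34.
P_w = ½ γ_w h₂² = 0.5×9.81×3.1² = 47.14. Total = 4.744+37.34+47.14 = 89.22 kN/m.

89.2 kN/m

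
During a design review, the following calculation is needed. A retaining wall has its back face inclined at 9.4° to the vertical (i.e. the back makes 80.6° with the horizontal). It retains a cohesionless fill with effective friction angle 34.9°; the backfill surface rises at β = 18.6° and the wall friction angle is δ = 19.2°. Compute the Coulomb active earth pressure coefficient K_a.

0.417

K_a = sin²(α+φ) / [sin²α · sin(α−δ) · (1 + √{sin(φ+δ)sin(φ−β) / (sin(α−δ)sin(α+β))})²].
With α = 80.6°, φ = 34.9°, δ = 19.2°, β = 18.6°: K_a = 0.4169.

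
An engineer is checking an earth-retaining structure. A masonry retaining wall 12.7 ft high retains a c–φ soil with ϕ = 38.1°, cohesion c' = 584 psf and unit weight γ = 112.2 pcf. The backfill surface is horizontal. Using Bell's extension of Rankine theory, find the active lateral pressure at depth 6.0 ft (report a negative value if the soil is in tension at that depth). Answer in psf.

K_a = (1 − sin φ)/(1 + sin φ) = 0.2368.
σ_a = K_a γ z − 2c√K_a = 0.2368×112.2×6.0 − 2×584×0.4867 = -409.0 psf.

-409 psf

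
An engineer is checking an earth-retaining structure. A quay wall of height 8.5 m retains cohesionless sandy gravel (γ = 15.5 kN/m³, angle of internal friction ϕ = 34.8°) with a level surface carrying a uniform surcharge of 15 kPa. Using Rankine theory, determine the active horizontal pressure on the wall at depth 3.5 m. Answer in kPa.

K_a = (1 − sin φ)/(1 + sin φ) = 0.2733.
σ_v = γz + q = 15.5 × 3.5 + 15 = 69.25 kPa.
σ_h = K_a σ_v = 0.2733 × 69.25 = 18.93 kPa.

18.9 kPa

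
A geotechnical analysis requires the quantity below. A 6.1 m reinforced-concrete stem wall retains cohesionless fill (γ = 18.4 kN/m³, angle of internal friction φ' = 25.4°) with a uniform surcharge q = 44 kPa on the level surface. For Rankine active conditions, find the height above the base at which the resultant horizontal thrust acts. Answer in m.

K_a = 0.3996.
Triangular part P₁ = ½K_aγH² = 136.8 at H/3 = 2.033 m; rectangular part P₂ = K_a q H = 107.3 at H/2 = 3.050 m.
ȳ = (P₁·2.033 + P₂·3.050)/(P₁+P₂) = 2.480 m.

2.48 m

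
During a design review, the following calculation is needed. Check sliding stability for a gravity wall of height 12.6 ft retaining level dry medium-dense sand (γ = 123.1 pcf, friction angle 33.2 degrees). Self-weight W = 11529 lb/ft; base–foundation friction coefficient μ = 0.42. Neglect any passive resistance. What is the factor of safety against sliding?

K_a = tan²(45° − 33.2°/2) = 0.2924.
P_a = ½K_aγH² = 0.5×0.2924×123.1×12.6² = 2857 lb/ft, acting at H/3 = 4.200 ft above the base.
FS_sliding = μW / P_a = 0.42×11529 / 2857 = 1.695.

1.69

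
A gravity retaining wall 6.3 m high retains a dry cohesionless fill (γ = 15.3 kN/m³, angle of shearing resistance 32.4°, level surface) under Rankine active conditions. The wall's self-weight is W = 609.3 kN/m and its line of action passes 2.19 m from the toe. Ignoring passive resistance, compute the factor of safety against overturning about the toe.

6.92

K_a = tan²(45° − 32.4°/2) = 0.3022.
P_a = ½K_aγH² = 0.5×0.3022×15.3×6.3² = 91.77 kN/m, acting at H/3 = 2.100 m above the base.
Overturning moment M_o = P_a × H/3 = 91.77 × 2.100 = 192.7.
Resisting moment M_r = W × 2.19 = 609.3 × 2.19 = 1334.
FS_overturning = M_r/M_o = 1334/192.7 = 6.924.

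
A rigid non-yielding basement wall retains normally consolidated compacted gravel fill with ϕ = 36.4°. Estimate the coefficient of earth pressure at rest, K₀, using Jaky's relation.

K₀ = 1 − sin φ' = 1 − sin 36.4° = 0.4066.

0.407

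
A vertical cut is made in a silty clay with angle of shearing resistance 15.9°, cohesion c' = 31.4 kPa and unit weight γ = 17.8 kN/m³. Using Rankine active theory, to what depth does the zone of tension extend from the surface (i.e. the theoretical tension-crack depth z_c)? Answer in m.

K_a = tan²(45° − 15.9°/2) = 0.5699; √K_a = 0.7549.
The active pressure is zero where K_a γ z = 2c√K_a, so z_c = 2c/(γ√K_a) = 2×31.4/(17.8×0.7549) = 4.673 m.

4.67 m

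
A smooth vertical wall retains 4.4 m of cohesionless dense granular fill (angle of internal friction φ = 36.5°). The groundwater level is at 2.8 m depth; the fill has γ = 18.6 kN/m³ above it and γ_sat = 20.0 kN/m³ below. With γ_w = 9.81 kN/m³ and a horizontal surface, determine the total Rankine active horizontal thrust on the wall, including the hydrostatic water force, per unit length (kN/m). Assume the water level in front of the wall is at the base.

K_a = tan²(45° − φ/2) = 0.2541.
γ' = 20.0 − 9.81 = 10.19 kN/m³. Depth below WT = 1.6 m.
σ'_h at WT = K_a γ d_w = 13.23 kPa; at base = 13.23 + K_a γ' × 1.6 = 17.37 kPa.
P₁ (0–2.8 m) = ½×13.23×2.8 = 18.52. P₂ (2.8–4.4 m) = ½(13.23+17.37)×1.6 = 24.48.
P_w = ½ γ_w h₂² = 0.5×9.81×1.6² = 12.56. Total = 18.52+24.48+12.56 = 55.56 kN/m.

55.6 kN/m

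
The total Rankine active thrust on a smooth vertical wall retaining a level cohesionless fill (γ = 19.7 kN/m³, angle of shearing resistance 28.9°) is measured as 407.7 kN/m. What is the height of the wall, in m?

10.9 m

K_a = 0.3484. P_a = ½ K_a γ H² ⇒ H = √(2P_a/(K_a γ)).
H = √(2×407.7/(0.3484×19.7)) = 10.90 m.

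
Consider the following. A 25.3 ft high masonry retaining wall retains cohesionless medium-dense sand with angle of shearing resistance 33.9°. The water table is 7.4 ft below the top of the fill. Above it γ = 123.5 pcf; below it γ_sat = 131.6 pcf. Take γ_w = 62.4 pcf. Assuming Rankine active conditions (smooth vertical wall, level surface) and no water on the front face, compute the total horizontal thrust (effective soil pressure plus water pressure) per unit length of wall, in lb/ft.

K_a = tan²(45° − φ/2) = 0.2839.
γ' = 131.6 − 62.4 = 69.20 pcf. Depth below WT = 17.9 ft.
σ'_h at WT = K_a γ d_w = 259.5 psf; at base = 259.5 + K_a γ' × 17.9 = 611.1 psf.
P₁ (0–7.4 ft) = ½×259.5×7.4 = 960.0. P₂ (7.4–25.3 ft) = ½(259.5+611.1)×17.9 = 7792.
P_w = ½ γ_w h₂² = 0.5×62.4×17.9² = 9997. Total = 960.0+7792+9997 = 18750 lb/ft.

18700 lb/ft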